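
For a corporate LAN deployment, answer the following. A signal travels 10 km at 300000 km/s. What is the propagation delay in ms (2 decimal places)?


Given: distance = 10 km, speed = 300000 km/s
Delay = distance / speed = 10 / 300000 seconds
Delay in ms = 10 * 1000 / 300000
Delay = 0.0333 ms
Rounded to 2 dp = 0.03 ms

0.03


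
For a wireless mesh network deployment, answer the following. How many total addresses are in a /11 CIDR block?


Given: CIDR prefix /11
Host bits = 32 - 11 = 21
Total addresses = 2^21 = 2097152

2097152


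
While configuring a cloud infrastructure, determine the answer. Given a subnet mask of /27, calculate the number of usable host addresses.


Given: subnet mask /27
Host bits = 32 - 27 = 5
Total addresses = 2^5 = 32
Usable hosts = 32 - 2 (network + broadcast) = 30

30


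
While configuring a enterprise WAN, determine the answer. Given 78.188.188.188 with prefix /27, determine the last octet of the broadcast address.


Given: IP = 78.188.188.188, prefix = /27
Host bits = 32 - 27 = 5
Network last octet = 188 AND mask = 160
Host part size = 2^5 - 1 = 31
Broadcast last octet = 160 OR 31 = 191

191


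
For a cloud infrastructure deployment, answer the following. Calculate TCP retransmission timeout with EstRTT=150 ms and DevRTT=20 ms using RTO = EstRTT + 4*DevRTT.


Given: EstRTT = 150 ms, DevRTT = 20 ms
Timeout = EstRTT + 4 * DevRTT
4 * DevRTT = 4 * 20 = 80
Timeout = 150 + 80 = 230 ms

230


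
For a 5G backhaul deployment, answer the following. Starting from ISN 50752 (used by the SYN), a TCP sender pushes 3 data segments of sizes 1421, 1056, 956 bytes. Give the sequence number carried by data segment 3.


The SYN occupies sequence number ISN = 50752, so the first data byte is ISN + 1 = 50753.
SEQ of data segment i = (ISN + 1) + sum of payload sizes of segments 1..i-1.
Segment 1: SEQ = 50753, payload = 1421 bytes
Segment 2: SEQ = 52174, payload = 1056 bytes
Segment 3: SEQ = 53230, payload = 956 bytes
SEQ of segment 3 = 50753 + 1421 + 1056 = 53230

53230


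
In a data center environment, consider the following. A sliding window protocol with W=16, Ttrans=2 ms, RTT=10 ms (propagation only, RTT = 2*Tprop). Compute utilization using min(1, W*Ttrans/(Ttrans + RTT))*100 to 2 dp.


Given: W = 16, Ttrans = 2 ms, RTT = 10 ms (= 2 * Tprop, Tprop = 5 ms)
Cycle time = Ttrans + RTT = 2 + 10 = 12 ms (first packet sent until its ACK returns)
W * Ttrans = 16 * 2 = 32 ms of sending per cycle
W * Ttrans / (Ttrans + RTT) = 32 / 12 = 2.666667
U = min(1, 2.666667) = 1.000000
U% = 100.00%

100.00


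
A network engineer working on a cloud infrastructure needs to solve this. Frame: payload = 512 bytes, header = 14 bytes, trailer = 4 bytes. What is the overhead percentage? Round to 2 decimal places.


Given: payload = 512 B, header = 14 B, trailer = 4 B
Overhead bytes = header + trailer = 14 + 4 = 18
Total frame = payload + overhead = 512 + 18 = 530
Overhead % = 18 / 530 * 100 = 3.3962% -> 3.40% (2 dp)

3.40


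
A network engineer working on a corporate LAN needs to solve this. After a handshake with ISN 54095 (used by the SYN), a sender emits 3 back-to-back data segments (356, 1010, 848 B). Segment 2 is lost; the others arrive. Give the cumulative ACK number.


SYN uses sequence number 54095; first data byte = ISN + 1 = 54096.
Segment 1: SEQ = 54096, len = 356 B, covers [54096, 54451]
Segment 2: SEQ = 54452, len = 1010 B, covers [54452, 55461] [LOST]
Segment 3: SEQ = 55462, len = 848 B, covers [55462, 56309]
In-order data received: bytes [54096, 54451] (segments 1..1).
Segment 2 missing -> gap begins at byte 54452; later segments buffered out of order.
Cumulative ACK = next expected in-order byte = 54096 + 356 = 54452

54452


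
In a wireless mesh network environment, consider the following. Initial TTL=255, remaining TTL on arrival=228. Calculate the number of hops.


Given: initial TTL = 255, received TTL = 228
Hops = initial TTL - received TTL
Hops = 255 - 228 = 27

27


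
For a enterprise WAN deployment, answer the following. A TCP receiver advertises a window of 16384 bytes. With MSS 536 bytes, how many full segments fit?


Given: RWND = 16384 bytes, MSS = 536 bytes
Full segments = floor(RWND / MSS)
Full segments = floor(16384 / 536)
Full segments = floor(30.5672) = 30

30


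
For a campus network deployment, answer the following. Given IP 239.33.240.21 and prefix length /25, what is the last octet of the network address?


Given: IP = 239.33.240.21, prefix = /25
Subnet mask = 255.255.255.128
Last octet of IP: 21
Last octet of mask: 128
Network last octet = 21 AND 128 = 0

0


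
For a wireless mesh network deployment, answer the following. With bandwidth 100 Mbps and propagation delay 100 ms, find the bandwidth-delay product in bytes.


Given: bandwidth = 100 Mbps, delay = 100 ms
BDP in bits = 100 * 10^6 * 100 / 1000
BDP in bits = 10000000
BDP in bytes = 10000000 / 8 = 1250000

1250000


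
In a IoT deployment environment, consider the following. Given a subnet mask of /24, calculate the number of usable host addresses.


Given: subnet mask /24
Host bits = 32 - 24 = 8
Total addresses = 2^8 = 256
Usable hosts = 256 - 2 (network + broadcast) = 254

254


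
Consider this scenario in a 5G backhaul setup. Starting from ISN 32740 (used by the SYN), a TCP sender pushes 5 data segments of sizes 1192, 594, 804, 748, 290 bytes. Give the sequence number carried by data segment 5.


The SYN occupies sequence number ISN = 32740, so the first data byte is ISN + 1 = 32741.
SEQ of data segment i = (ISN + 1) + sum of payload sizes of segments 1..i-1.
Segment 1: SEQ = 32741, payload = 1192 bytes
Segment 2: SEQ = 33933, payload = 594 bytes
Segment 3: SEQ = 34527, payload = 804 bytes
Segment 4: SEQ = 35331, payload = 748 bytes
Segment 5: SEQ = 36079, payload = 290 bytes
SEQ of segment 5 = 32741 + 1192 + 594 + 804 + 748 = 36079

36079


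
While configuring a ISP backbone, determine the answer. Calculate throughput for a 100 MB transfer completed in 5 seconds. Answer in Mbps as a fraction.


Given: file = 100 MB, time = 5 s
File in Mb = 100 * 8 = 800 Mb
Throughput = 800 / 5 Mbps
Throughput = 160 Mbps

160


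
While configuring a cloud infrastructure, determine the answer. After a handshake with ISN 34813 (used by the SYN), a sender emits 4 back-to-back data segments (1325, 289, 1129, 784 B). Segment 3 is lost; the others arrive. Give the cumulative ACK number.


SYN uses sequence number 34813; first data byte = ISN + 1 = 34814.
Segment 1: SEQ = 34814, len = 1325 B, covers [34814, 36138]
Segment 2: SEQ = 36139, len = 289 B, covers [36139, 36427]
Segment 3: SEQ = 36428, len = 1129 B, covers [36428, 37556] [LOST]
Segment 4: SEQ = 37557, len = 784 B, covers [37557, 38340]
In-order data received: bytes [34814, 36427] (segments 1..2).
Segment 3 missing -> gap begins at byte 36428; later segments buffered out of order.
Cumulative ACK = next expected in-order byte = 34814 + 1325 + 289 = 36428

36428


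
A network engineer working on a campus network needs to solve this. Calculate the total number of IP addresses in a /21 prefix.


Given: CIDR prefix /21
Host bits = 32 - 21 = 11
Total addresses = 2^11 = 2048

2048


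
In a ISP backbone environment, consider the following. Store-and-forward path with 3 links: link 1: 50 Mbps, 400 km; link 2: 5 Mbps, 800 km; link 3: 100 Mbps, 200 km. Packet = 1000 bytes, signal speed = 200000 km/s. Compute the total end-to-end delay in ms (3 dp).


Packet = 1000 bytes = 8000 bits. Store-and-forward: sum (t_trans + t_prop) per link.
Link 1: t_trans = 8000/(50*10^6) s = 0.1600 ms; t_prop = 400/200000 s = 2.0000 ms; subtotal = 2.1600 ms
Link 2: t_trans = 8000/(5*10^6) s = 1.6000 ms; t_prop = 800/200000 s = 4.0000 ms; subtotal = 5.6000 ms
Link 3: t_trans = 8000/(100*10^6) s = 0.0800 ms; t_prop = 200/200000 s = 1.0000 ms; subtotal = 1.0800 ms
End-to-end = 2.1600 + 5.6000 + 1.0800 = 8.8400 ms -> 8.840 ms (3 dp)

8.840


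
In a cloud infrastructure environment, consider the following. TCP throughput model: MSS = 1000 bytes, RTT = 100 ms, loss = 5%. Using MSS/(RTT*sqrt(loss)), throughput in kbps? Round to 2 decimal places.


Given: MSS = 1000 bytes, RTT = 100 ms, loss = 5%
RTT in seconds = 100 / 1000 = 0.1
Loss rate = 5% = 0.05
sqrt(loss) = sqrt(0.05) = 0.223606797750
Throughput (bytes/s) = 1000 / (0.1 * 0.223606797750) = 44721.3595
Throughput (kbps) = 44721.3595 * 8 / 1000 = 357.770876 -> 357.77 kbps (2 dp)

357.77


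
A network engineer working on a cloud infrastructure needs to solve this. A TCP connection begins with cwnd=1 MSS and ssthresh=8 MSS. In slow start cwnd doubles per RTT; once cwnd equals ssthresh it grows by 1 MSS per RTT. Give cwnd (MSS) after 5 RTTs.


RTT 0: cwnd = 1 MSS (initial)
RTT 1: cwnd = 2 MSS (slow start, doubled)
RTT 2: cwnd = 4 MSS (slow start, doubled)
RTT 3: cwnd = 8 MSS (slow start, doubled)
RTT 4: cwnd = 9 MSS (congestion avoidance, +1)
RTT 5: cwnd = 10 MSS (congestion avoidance, +1)

10


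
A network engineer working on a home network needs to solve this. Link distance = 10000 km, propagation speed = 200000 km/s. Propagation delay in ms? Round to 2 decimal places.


Given: distance = 10000 km, speed = 200000 km/s
Delay = distance / speed = 10000 / 200000 seconds
Delay in ms = 10000 * 1000 / 200000
Delay = 50.0000 ms
Rounded to 2 dp = 50.00 ms

50.00


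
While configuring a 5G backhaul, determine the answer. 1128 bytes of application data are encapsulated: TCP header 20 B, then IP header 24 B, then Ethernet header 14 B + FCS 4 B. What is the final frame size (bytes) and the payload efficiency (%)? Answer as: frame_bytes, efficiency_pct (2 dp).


TCP segment = 1128 + 20 = 1148 B
IP packet = 1148 + 24 = 1172 B
Ethernet frame = 1172 + 14 + 4 = 1190 B
Efficiency = app / frame = 1128 / 1190 = 0.947899 = 94.7899% -> 94.79% (2 dp)

1190, 94.79


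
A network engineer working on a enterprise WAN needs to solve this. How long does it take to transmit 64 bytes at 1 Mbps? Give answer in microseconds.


Given: packet = 64 bytes, bandwidth = 1 Mbps
Packet in bits = 64 * 8 = 512 bits
Bandwidth = 1 * 10^6 = 1000000 bps
Time = 512 / 1000000 seconds
Time in us = 512 * 10^6 / 1000000 = 512

512


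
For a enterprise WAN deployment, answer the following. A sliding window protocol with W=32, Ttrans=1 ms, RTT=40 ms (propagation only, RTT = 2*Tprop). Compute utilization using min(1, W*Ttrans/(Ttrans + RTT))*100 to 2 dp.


Given: W = 32, Ttrans = 1 ms, RTT = 40 ms (= 2 * Tprop, Tprop = 20 ms)
Cycle time = Ttrans + RTT = 1 + 40 = 41 ms (first packet sent until its ACK returns)
W * Ttrans = 32 * 1 = 32 ms of sending per cycle
W * Ttrans / (Ttrans + RTT) = 32 / 41 = 0.780488
U = min(1, 0.780488) = 0.780488
U% = 78.05%

78.05


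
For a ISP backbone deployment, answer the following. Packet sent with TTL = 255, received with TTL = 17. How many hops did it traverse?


Given: initial TTL = 255, received TTL = 17
Hops = initial TTL - received TTL
Hops = 255 - 17 = 238

238


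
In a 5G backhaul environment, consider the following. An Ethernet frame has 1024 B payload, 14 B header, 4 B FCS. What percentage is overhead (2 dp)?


Given: payload = 1024 B, header = 14 B, trailer = 4 B
Overhead bytes = header + trailer = 14 + 4 = 18
Total frame = payload + overhead = 1024 + 18 = 1042
Overhead % = 18 / 1042 * 100 = 1.7274% -> 1.73% (2 dp)

1.73


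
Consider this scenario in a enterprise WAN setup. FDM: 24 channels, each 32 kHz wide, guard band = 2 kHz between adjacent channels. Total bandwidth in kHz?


Given: 24 channels, 32 kHz each, guard = 2 kHz
Channel bandwidth = 24 * 32 = 768 kHz
Guard bands = 23 gaps * 2 kHz = 46 kHz
Total = 768 + 46 = 814 kHz

814


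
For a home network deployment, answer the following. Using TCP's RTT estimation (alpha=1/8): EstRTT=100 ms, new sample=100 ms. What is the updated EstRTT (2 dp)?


Given: EstRTT = 100 ms, SampleRTT = 100 ms, alpha = 1/8
New EstRTT = (1 - alpha) * EstRTT + alpha * SampleRTT
(7/8) * 100 = 87.5
(1/8) * 100 = 12.5
New EstRTT = 87.5 + 12.5 = 100 ms -> 100.00 ms (2 dp)

100.00


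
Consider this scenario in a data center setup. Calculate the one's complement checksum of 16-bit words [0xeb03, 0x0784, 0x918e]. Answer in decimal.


Given words: [0xeb03, 0x0784, 0x918e]
Step 1: Sum all words
Raw sum = 60163 + 1924 + 37262 = 99349
Step 2: Fold carry: (33813 + 1) = 33814
One's complement = ~33814 & 0xFFFF = 31721

31721


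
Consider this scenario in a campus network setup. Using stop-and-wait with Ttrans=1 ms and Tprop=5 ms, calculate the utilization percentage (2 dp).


Given: Ttrans = 1 ms, Tprop = 5 ms
RTT = 2 * Tprop = 2 * 5 = 10 ms
U = Ttrans / (Ttrans + RTT)
U = 1 / (1 + 10)
U = 1 / 11 = 0.090909
U% = 9.09%

9.09


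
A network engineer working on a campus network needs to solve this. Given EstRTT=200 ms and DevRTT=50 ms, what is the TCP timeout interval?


Given: EstRTT = 200 ms, DevRTT = 50 ms
Timeout = EstRTT + 4 * DevRTT
4 * DevRTT = 4 * 50 = 200
Timeout = 200 + 200 = 400 ms

400


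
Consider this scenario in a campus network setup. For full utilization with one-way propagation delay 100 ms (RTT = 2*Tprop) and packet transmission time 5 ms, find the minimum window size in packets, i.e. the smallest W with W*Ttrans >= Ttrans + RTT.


Given: Ttrans = 5 ms, RTT = 200 ms (= 2 * Tprop, Tprop = 100 ms)
Time until first ACK returns = Ttrans + RTT = 5 + 200 = 205 ms
Need W * Ttrans >= Ttrans + RTT  ->  W >= (Ttrans + RTT) / Ttrans
(Ttrans + RTT) / Ttrans = 205 / 5 = 41
W_min = ceil(41) = 41

41


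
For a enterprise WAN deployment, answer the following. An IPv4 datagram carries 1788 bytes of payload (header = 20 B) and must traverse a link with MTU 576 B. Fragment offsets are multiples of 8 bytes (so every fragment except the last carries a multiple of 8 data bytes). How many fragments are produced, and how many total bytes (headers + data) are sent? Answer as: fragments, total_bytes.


Max data per non-final fragment = floor((MTU - header)/8)*8 = floor((576 - 20)/8)*8 = floor(556/8)*8 = 552 B
Final fragment needs no 8-byte alignment: it can carry up to MTU - header = 556 B
Non-final fragments needed = ceil((payload - 556) / 552) = ceil(1232/552) = ceil(2.2319) = 3
Number of fragments = 3 + 1 = 4
Fragment sizes (data): 3 * 552 B + 132 B (last, 132 <= 556 OK)
Total bytes sent = payload + n_frags * header = 1788 + 4*20 = 1788 + 80 = 1868 B

4, 1868


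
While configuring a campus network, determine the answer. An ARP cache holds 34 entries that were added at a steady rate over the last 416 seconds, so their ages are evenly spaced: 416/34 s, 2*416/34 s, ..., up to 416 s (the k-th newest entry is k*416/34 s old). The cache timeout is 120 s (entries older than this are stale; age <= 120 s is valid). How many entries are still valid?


Ages are k * 416/34 s for k = 1..34 (spacing = 12.2353 s).
Entry k is valid iff k * 416/34 <= 120 iff k <= 34 * 120 / 416 = 9.8077
n_valid = floor(9.8077) = 9
(n_stale = 34 - 9 = 25)

9


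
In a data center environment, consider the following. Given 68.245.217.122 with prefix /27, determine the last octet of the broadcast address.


Given: IP = 68.245.217.122, prefix = /27
Host bits = 32 - 27 = 5
Network last octet = 122 AND mask = 96
Host part size = 2^5 - 1 = 31
Broadcast last octet = 96 OR 31 = 127

127


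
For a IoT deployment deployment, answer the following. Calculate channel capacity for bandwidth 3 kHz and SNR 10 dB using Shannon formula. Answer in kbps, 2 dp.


Given: B = 3 kHz, SNR = 10 dB
SNR linear = 10^(10/10) = 10
1 + SNR = 11
log2(11) = 3.4594316186
C = 3 * 1000 * 3.4594316186 = 10378.2949 bps
C = 10.378295 kbps -> 10.38 kbps (2 dp)

10.38


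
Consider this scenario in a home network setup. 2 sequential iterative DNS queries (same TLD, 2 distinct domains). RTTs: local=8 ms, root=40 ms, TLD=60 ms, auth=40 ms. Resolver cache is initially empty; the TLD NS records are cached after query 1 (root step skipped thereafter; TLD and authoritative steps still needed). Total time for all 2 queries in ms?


Lookup 1 (cold cache): local + root + TLD + auth = 8 + 40 + 60 + 40 = 148 ms
Lookups 2..2 (TLD NS cached -> skip root; new domain -> still ask TLD and auth): local + TLD + auth = 8 + 60 + 40 = 108 ms each
Remaining 1 lookups: 1 * 108 = 108 ms
Total = 148 + 108 = 256 ms

256


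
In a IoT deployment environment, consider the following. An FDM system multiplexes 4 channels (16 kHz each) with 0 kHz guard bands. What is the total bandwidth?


Given: 4 channels, 16 kHz each, guard = 0 kHz
Channel bandwidth = 4 * 16 = 64 kHz
Guard bands = 3 gaps * 0 kHz = 0 kHz
Total = 64 + 0 = 64 kHz

64


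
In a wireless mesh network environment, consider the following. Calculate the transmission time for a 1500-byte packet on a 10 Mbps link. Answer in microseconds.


Given: packet = 1500 bytes, bandwidth = 10 Mbps
Packet in bits = 1500 * 8 = 12000 bits
Bandwidth = 10 * 10^6 = 10000000 bps
Time = 12000 / 10000000 seconds
Time in us = 12000 * 10^6 / 10000000 = 1200

1200


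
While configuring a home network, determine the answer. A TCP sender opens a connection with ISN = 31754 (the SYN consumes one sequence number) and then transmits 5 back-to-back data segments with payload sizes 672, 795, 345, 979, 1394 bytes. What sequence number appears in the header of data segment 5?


The SYN occupies sequence number ISN = 31754, so the first data byte is ISN + 1 = 31755.
SEQ of data segment i = (ISN + 1) + sum of payload sizes of segments 1..i-1.
Segment 1: SEQ = 31755, payload = 672 bytes
Segment 2: SEQ = 32427, payload = 795 bytes
Segment 3: SEQ = 33222, payload = 345 bytes
Segment 4: SEQ = 33567, payload = 979 bytes
Segment 5: SEQ = 34546, payload = 1394 bytes
SEQ of segment 5 = 31755 + 672 + 795 + 345 + 979 = 34546

34546


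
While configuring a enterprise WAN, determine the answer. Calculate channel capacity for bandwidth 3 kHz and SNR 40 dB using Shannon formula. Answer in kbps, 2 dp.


Given: B = 3 kHz, SNR = 40 dB
SNR linear = 10^(40/10) = 10000
1 + SNR = 10001
log2(10001) = 13.2878566418
C = 3 * 1000 * 13.2878566418 = 39863.5699 bps
C = 39.863570 kbps -> 39.86 kbps (2 dp)

39.86


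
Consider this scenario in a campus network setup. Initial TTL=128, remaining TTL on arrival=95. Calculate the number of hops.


Given: initial TTL = 128, received TTL = 95
Hops = initial TTL - received TTL
Hops = 128 - 95 = 33

33


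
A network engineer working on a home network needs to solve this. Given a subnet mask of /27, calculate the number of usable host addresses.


Given: subnet mask /27
Host bits = 32 - 27 = 5
Total addresses = 2^5 = 32
Usable hosts = 32 - 2 (network + broadcast) = 30

30


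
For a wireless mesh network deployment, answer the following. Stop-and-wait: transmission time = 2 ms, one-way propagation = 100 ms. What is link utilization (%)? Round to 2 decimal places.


Given: Ttrans = 2 ms, Tprop = 100 ms
RTT = 2 * Tprop = 2 * 100 = 200 ms
U = Ttrans / (Ttrans + RTT)
U = 2 / (2 + 200)
U = 2 / 202 = 0.009901
U% = 0.99%

0.99


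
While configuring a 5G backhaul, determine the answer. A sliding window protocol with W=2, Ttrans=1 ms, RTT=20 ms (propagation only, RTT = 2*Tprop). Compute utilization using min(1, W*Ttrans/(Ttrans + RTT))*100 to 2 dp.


Given: W = 2, Ttrans = 1 ms, RTT = 20 ms (= 2 * Tprop, Tprop = 10 ms)
Cycle time = Ttrans + RTT = 1 + 20 = 21 ms (first packet sent until its ACK returns)
W * Ttrans = 2 * 1 = 2 ms of sending per cycle
W * Ttrans / (Ttrans + RTT) = 2 / 21 = 0.095238
U = min(1, 0.095238) = 0.095238
U% = 9.52%

9.52


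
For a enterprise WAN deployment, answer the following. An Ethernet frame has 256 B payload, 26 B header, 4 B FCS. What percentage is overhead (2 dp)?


Given: payload = 256 B, header = 26 B, trailer = 4 B
Overhead bytes = header + trailer = 26 + 4 = 30
Total frame = payload + overhead = 256 + 30 = 286
Overhead % = 30 / 286 * 100 = 10.4895% -> 10.49% (2 dp)

10.49


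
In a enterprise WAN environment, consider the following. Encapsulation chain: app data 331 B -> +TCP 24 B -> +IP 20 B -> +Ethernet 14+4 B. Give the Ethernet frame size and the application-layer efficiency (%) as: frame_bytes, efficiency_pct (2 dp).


TCP segment = 331 + 24 = 355 B
IP packet = 355 + 20 = 375 B
Ethernet frame = 375 + 14 + 4 = 393 B
Efficiency = app / frame = 331 / 393 = 0.842239 = 84.2239% -> 84.22% (2 dp)

393, 84.22


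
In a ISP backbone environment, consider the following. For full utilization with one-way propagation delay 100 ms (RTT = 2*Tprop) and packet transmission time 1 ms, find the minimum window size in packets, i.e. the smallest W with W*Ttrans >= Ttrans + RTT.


Given: Ttrans = 1 ms, RTT = 200 ms (= 2 * Tprop, Tprop = 100 ms)
Time until first ACK returns = Ttrans + RTT = 1 + 200 = 201 ms
Need W * Ttrans >= Ttrans + RTT  ->  W >= (Ttrans + RTT) / Ttrans
(Ttrans + RTT) / Ttrans = 201 / 1 = 201
W_min = ceil(201) = 201

201


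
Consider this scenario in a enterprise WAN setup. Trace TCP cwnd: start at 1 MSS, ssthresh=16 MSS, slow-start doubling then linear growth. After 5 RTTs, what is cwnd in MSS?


RTT 0: cwnd = 1 MSS (initial)
RTT 1: cwnd = 2 MSS (slow start, doubled)
RTT 2: cwnd = 4 MSS (slow start, doubled)
RTT 3: cwnd = 8 MSS (slow start, doubled)
RTT 4: cwnd = 16 MSS (slow start, doubled)
RTT 5: cwnd = 17 MSS (congestion avoidance, +1)

17


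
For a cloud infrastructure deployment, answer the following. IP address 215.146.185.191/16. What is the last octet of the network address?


Given: IP = 215.146.185.191, prefix = /16
Subnet mask = 255.255.0.0
Last octet of IP: 191
Last octet of mask: 0
Network last octet = 191 AND 0 = 0

0


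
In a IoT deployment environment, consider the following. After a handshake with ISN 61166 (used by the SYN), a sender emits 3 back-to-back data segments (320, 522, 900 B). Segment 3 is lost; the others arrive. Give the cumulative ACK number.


SYN uses sequence number 61166; first data byte = ISN + 1 = 61167.
Segment 1: SEQ = 61167, len = 320 B, covers [61167, 61486]
Segment 2: SEQ = 61487, len = 522 B, covers [61487, 62008]
Segment 3: SEQ = 62009, len = 900 B, covers [62009, 62908] [LOST]
In-order data received: bytes [61167, 62008] (segments 1..2).
Segment 3 missing -> gap begins at byte 62009.
Cumulative ACK = next expected in-order byte = 61167 + 320 + 522 = 62009

62009


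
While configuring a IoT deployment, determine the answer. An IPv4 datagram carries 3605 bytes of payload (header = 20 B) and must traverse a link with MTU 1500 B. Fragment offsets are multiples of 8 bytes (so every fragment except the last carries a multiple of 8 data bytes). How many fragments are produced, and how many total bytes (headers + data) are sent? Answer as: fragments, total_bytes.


Max data per non-final fragment = floor((MTU - header)/8)*8 = floor((1500 - 20)/8)*8 = floor(1480/8)*8 = 1480 B
Final fragment needs no 8-byte alignment: it can carry up to MTU - header = 1480 B
Non-final fragments needed = ceil((payload - 1480) / 1480) = ceil(2125/1480) = ceil(1.4358) = 2
Number of fragments = 2 + 1 = 3
Fragment sizes (data): 2 * 1480 B + 645 B (last, 645 <= 1480 OK)
Total bytes sent = payload + n_frags * header = 3605 + 3*20 = 3605 + 60 = 3665 B

3, 3665


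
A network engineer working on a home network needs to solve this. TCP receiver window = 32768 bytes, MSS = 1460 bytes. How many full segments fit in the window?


Given: RWND = 32768 bytes, MSS = 1460 bytes
Full segments = floor(RWND / MSS)
Full segments = floor(32768 / 1460)
Full segments = floor(22.4438) = 22

22


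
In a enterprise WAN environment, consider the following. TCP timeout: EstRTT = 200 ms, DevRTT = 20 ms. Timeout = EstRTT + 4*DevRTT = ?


Given: EstRTT = 200 ms, DevRTT = 20 ms
Timeout = EstRTT + 4 * DevRTT
4 * DevRTT = 4 * 20 = 80
Timeout = 200 + 80 = 280 ms

280


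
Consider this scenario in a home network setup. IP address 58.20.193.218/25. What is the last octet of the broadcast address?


Given: IP = 58.20.193.218, prefix = /25
Host bits = 32 - 25 = 7
Network last octet = 218 AND mask = 128
Host part size = 2^7 - 1 = 127
Broadcast last octet = 128 OR 127 = 255

255


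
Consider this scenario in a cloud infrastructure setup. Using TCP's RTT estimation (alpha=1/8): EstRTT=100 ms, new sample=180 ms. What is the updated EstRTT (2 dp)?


Given: EstRTT = 100 ms, SampleRTT = 180 ms, alpha = 1/8
New EstRTT = (1 - alpha) * EstRTT + alpha * SampleRTT
(7/8) * 100 = 87.5
(1/8) * 180 = 22.5
New EstRTT = 87.5 + 22.5 = 110 ms -> 110.00 ms (2 dp)

110.00


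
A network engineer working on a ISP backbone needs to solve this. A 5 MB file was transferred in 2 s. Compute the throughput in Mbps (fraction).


Given: file = 5 MB, time = 2 s
File in Mb = 5 * 8 = 40 Mb
Throughput = 40 / 2 Mbps
Throughput = 20 Mbps

20


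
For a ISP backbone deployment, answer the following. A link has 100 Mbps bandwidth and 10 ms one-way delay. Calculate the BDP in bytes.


Given: bandwidth = 100 Mbps, delay = 10 ms
BDP in bits = 100 * 10^6 * 10 / 1000
BDP in bits = 1000000
BDP in bytes = 1000000 / 8 = 125000

125000


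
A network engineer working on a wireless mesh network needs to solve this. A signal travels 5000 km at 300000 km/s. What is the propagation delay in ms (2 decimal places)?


Given: distance = 5000 km, speed = 300000 km/s
Delay = distance / speed = 5000 / 300000 seconds
Delay in ms = 5000 * 1000 / 300000
Delay = 16.6667 ms
Rounded to 2 dp = 16.67 ms

16.67


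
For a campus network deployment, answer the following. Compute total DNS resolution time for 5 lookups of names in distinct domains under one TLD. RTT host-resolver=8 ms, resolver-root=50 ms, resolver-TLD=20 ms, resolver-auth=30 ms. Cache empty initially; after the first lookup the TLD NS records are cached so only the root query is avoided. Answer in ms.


Lookup 1 (cold cache): local + root + TLD + auth = 8 + 50 + 20 + 30 = 108 ms
Lookups 2..5 (TLD NS cached -> skip root; new domain -> still ask TLD and auth): local + TLD + auth = 8 + 20 + 30 = 58 ms each
Remaining 4 lookups: 4 * 58 = 232 ms
Total = 108 + 232 = 340 ms

340


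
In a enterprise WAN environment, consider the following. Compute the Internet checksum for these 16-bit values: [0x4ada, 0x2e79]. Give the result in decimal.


Given words: [0x4ada, 0x2e79]
Step 1: Sum all words
Raw sum = 19162 + 11897 = 31059
One's complement = ~31059 & 0xFFFF = 34476

34476


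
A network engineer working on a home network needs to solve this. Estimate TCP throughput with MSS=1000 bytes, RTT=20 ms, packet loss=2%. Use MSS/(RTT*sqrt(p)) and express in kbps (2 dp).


Given: MSS = 1000 bytes, RTT = 20 ms, loss = 2%
RTT in seconds = 20 / 1000 = 0.02
Loss rate = 2% = 0.02
sqrt(loss) = sqrt(0.02) = 0.141421356237
Throughput (bytes/s) = 1000 / (0.02 * 0.141421356237) = 353553.3906
Throughput (kbps) = 353553.3906 * 8 / 1000 = 2828.427125 -> 2828.43 kbps (2 dp)

2828.43


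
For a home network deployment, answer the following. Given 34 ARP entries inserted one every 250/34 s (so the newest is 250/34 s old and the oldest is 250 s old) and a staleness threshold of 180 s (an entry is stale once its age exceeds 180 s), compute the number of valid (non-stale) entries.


Ages are k * 250/34 s for k = 1..34 (spacing = 7.3529 s).
Entry k is valid iff k * 250/34 <= 180 iff k <= 34 * 180 / 250 = 24.4800
n_valid = floor(24.4800) = 24
(n_stale = 34 - 24 = 10)

24


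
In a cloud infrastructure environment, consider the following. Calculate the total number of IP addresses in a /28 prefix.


Given: CIDR prefix /28
Host bits = 32 - 28 = 4
Total addresses = 2^4 = 16

16


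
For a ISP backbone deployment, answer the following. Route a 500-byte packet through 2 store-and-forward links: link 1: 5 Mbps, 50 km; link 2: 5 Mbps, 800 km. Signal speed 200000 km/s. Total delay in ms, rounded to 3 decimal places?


Packet = 500 bytes = 4000 bits. Store-and-forward: sum (t_trans + t_prop) per link.
Link 1: t_trans = 4000/(5*10^6) s = 0.8000 ms; t_prop = 50/200000 s = 0.2500 ms; subtotal = 1.0500 ms
Link 2: t_trans = 4000/(5*10^6) s = 0.8000 ms; t_prop = 800/200000 s = 4.0000 ms; subtotal = 4.8000 ms
End-to-end = 1.0500 + 4.8000 = 5.8500 ms -> 5.850 ms (3 dp)

5.850


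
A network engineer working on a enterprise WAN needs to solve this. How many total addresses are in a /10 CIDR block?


Given: CIDR prefix /10
Host bits = 32 - 10 = 22
Total addresses = 2^22 = 4194304

4194304


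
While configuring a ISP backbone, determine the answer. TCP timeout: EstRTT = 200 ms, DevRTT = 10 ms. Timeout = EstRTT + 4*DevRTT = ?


Given: EstRTT = 200 ms, DevRTT = 10 ms
Timeout = EstRTT + 4 * DevRTT
4 * DevRTT = 4 * 10 = 40
Timeout = 200 + 40 = 240 ms

240


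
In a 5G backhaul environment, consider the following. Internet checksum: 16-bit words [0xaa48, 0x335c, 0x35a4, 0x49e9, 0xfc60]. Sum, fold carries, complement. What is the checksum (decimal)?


Given words: [0xaa48, 0x335c, 0x35a4, 0x49e9, 0xfc60]
Step 1: Sum all words
Raw sum = 43592 + 13148 + 13732 + 18921 + 64608 = 154001
Step 2: Fold carry: (22929 + 2) = 22931
One's complement = ~22931 & 0xFFFF = 42604

42604


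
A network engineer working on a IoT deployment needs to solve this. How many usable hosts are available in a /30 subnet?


Given: subnet mask /30
Host bits = 32 - 30 = 2
Total addresses = 2^2 = 4
Usable hosts = 4 - 2 (network + broadcast) = 2

2


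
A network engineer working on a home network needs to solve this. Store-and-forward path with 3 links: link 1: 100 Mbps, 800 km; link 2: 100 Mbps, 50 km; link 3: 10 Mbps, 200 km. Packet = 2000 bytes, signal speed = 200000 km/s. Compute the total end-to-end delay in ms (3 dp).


Packet = 2000 bytes = 16000 bits. Store-and-forward: sum (t_trans + t_prop) per link.
Link 1: t_trans = 16000/(100*10^6) s = 0.1600 ms; t_prop = 800/200000 s = 4.0000 ms; subtotal = 4.1600 ms
Link 2: t_trans = 16000/(100*10^6) s = 0.1600 ms; t_prop = 50/200000 s = 0.2500 ms; subtotal = 0.4100 ms
Link 3: t_trans = 16000/(10*10^6) s = 1.6000 ms; t_prop = 200/200000 s = 1.0000 ms; subtotal = 2.6000 ms
End-to-end = 4.1600 + 0.4100 + 2.6000 = 7.1700 ms -> 7.170 ms (3 dp)

7.170


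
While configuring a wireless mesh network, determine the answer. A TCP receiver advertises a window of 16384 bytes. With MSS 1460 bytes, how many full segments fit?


Given: RWND = 16384 bytes, MSS = 1460 bytes
Full segments = floor(RWND / MSS)
Full segments = floor(16384 / 1460)
Full segments = floor(11.2219) = 11

11


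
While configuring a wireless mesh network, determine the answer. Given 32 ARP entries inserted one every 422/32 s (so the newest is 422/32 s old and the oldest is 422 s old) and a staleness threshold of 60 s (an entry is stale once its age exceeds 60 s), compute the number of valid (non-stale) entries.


Ages are k * 422/32 s for k = 1..32 (spacing = 13.1875 s).
Entry k is valid iff k * 422/32 <= 60 iff k <= 32 * 60 / 422 = 4.5498
n_valid = floor(4.5498) = 4
(n_stale = 32 - 4 = 28)

4


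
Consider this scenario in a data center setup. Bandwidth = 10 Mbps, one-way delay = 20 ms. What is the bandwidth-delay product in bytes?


Given: bandwidth = 10 Mbps, delay = 20 ms
BDP in bits = 10 * 10^6 * 20 / 1000
BDP in bits = 200000
BDP in bytes = 200000 / 8 = 25000

25000


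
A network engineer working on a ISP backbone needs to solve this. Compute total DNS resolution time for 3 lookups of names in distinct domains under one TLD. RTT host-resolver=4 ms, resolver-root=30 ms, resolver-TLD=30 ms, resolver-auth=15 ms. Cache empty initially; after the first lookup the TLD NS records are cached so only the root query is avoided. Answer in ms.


Lookup 1 (cold cache): local + root + TLD + auth = 4 + 30 + 30 + 15 = 79 ms
Lookups 2..3 (TLD NS cached -> skip root; new domain -> still ask TLD and auth): local + TLD + auth = 4 + 30 + 15 = 49 ms each
Remaining 2 lookups: 2 * 49 = 98 ms
Total = 79 + 98 = 177 ms

177


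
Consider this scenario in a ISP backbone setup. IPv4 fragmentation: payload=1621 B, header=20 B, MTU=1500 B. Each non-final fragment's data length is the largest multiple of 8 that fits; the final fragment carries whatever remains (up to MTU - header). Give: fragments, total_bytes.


Max data per non-final fragment = floor((MTU - header)/8)*8 = floor((1500 - 20)/8)*8 = floor(1480/8)*8 = 1480 B
Final fragment needs no 8-byte alignment: it can carry up to MTU - header = 1480 B
Non-final fragments needed = ceil((payload - 1480) / 1480) = ceil(141/1480) = ceil(0.0953) = 1
Number of fragments = 1 + 1 = 2
Fragment sizes (data): 1 * 1480 B + 141 B (last, 141 <= 1480 OK)
Total bytes sent = payload + n_frags * header = 1621 + 2*20 = 1621 + 40 = 1661 B

2, 1661


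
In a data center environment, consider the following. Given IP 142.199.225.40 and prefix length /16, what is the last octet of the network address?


Given: IP = 142.199.225.40, prefix = /16
Subnet mask = 255.255.0.0
Last octet of IP: 40
Last octet of mask: 0
Network last octet = 40 AND 0 = 0

0


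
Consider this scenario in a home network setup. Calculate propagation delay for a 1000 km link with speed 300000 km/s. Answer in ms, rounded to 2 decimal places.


Given: distance = 1000 km, speed = 300000 km/s
Delay = distance / speed = 1000 / 300000 seconds
Delay in ms = 1000 * 1000 / 300000
Delay = 3.3333 ms
Rounded to 2 dp = 3.33 ms

3.33


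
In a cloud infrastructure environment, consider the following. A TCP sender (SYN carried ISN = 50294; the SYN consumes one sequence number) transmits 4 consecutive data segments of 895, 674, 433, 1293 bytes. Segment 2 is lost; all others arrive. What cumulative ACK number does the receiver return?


SYN uses sequence number 50294; first data byte = ISN + 1 = 50295.
Segment 1: SEQ = 50295, len = 895 B, covers [50295, 51189]
Segment 2: SEQ = 51190, len = 674 B, covers [51190, 51863] [LOST]
Segment 3: SEQ = 51864, len = 433 B, covers [51864, 52296]
Segment 4: SEQ = 52297, len = 1293 B, covers [52297, 53589]
In-order data received: bytes [50295, 51189] (segments 1..1).
Segment 2 missing -> gap begins at byte 51190; later segments buffered out of order.
Cumulative ACK = next expected in-order byte = 50295 + 895 = 51190

51190


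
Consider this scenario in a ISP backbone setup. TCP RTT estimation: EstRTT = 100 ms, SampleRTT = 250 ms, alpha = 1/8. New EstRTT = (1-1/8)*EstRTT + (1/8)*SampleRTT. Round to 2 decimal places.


Given: EstRTT = 100 ms, SampleRTT = 250 ms, alpha = 1/8
New EstRTT = (1 - alpha) * EstRTT + alpha * SampleRTT
(7/8) * 100 = 87.5
(1/8) * 250 = 31.25
New EstRTT = 87.5 + 31.25 = 118.75 ms -> 118.75 ms (2 dp)

118.75


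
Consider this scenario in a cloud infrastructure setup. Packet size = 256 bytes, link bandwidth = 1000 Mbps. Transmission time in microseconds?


Given: packet = 256 bytes, bandwidth = 1000 Mbps
Packet in bits = 256 * 8 = 2048 bits
Bandwidth = 1000 * 10^6 = 1000000000 bps
Time = 2048 / 1000000000 seconds
Time in us = 2048 * 10^6 / 1000000000 = 2.048

2.048


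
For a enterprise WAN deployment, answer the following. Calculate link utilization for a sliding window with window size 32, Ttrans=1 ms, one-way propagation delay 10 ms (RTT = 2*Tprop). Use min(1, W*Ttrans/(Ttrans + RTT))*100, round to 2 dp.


Given: W = 32, Ttrans = 1 ms, RTT = 20 ms (= 2 * Tprop, Tprop = 10 ms)
Cycle time = Ttrans + RTT = 1 + 20 = 21 ms (first packet sent until its ACK returns)
W * Ttrans = 32 * 1 = 32 ms of sending per cycle
W * Ttrans / (Ttrans + RTT) = 32 / 21 = 1.523810
U = min(1, 1.523810) = 1.000000
U% = 100.00%

100.00


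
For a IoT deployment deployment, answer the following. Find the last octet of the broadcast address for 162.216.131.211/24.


Given: IP = 162.216.131.211, prefix = /24
Host bits = 32 - 24 = 8
Network last octet = 211 AND mask = 0
Host part size = 2^8 - 1 = 255
Broadcast last octet = 0 OR 255 = 255

255


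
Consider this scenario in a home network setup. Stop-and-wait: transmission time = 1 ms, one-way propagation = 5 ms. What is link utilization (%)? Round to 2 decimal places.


Given: Ttrans = 1 ms, Tprop = 5 ms
RTT = 2 * Tprop = 2 * 5 = 10 ms
U = Ttrans / (Ttrans + RTT)
U = 1 / (1 + 10)
U = 1 / 11 = 0.090909
U% = 9.09%

9.09


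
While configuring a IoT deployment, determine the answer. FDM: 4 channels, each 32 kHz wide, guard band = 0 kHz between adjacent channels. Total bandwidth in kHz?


Given: 4 channels, 32 kHz each, guard = 0 kHz
Channel bandwidth = 4 * 32 = 128 kHz
Guard bands = 3 gaps * 0 kHz = 0 kHz
Total = 128 + 0 = 128 kHz

128


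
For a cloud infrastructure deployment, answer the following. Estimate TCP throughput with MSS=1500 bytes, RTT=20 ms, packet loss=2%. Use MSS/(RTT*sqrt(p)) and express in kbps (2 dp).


Given: MSS = 1500 bytes, RTT = 20 ms, loss = 2%
RTT in seconds = 20 / 1000 = 0.02
Loss rate = 2% = 0.02
sqrt(loss) = sqrt(0.02) = 0.141421356237
Throughput (bytes/s) = 1500 / (0.02 * 0.141421356237) = 530330.0859
Throughput (kbps) = 530330.0859 * 8 / 1000 = 4242.640687 -> 4242.64 kbps (2 dp)

4242.64


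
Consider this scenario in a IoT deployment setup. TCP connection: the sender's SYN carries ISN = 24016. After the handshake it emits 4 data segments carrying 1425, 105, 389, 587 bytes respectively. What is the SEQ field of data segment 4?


The SYN occupies sequence number ISN = 24016, so the first data byte is ISN + 1 = 24017.
SEQ of data segment i = (ISN + 1) + sum of payload sizes of segments 1..i-1.
Segment 1: SEQ = 24017, payload = 1425 bytes
Segment 2: SEQ = 25442, payload = 105 bytes
Segment 3: SEQ = 25547, payload = 389 bytes
Segment 4: SEQ = 25936, payload = 587 bytes
SEQ of segment 4 = 24017 + 1425 + 105 + 389 = 25936

25936


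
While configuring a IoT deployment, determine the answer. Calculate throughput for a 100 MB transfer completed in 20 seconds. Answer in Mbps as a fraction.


Given: file = 100 MB, time = 20 s
File in Mb = 100 * 8 = 800 Mb
Throughput = 800 / 20 Mbps
Throughput = 40 Mbps

40


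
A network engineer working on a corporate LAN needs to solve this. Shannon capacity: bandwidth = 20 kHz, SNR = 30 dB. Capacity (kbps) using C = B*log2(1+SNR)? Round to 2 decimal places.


Given: B = 20 kHz, SNR = 30 dB
SNR linear = 10^(30/10) = 1000
1 + SNR = 1001
log2(1001) = 9.9672262588
C = 20 * 1000 * 9.9672262588 = 199344.5252 bps
C = 199.344525 kbps -> 199.34 kbps (2 dp)

199.34


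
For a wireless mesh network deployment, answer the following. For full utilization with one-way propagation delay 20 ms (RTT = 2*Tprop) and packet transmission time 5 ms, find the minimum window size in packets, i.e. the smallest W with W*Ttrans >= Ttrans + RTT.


Given: Ttrans = 5 ms, RTT = 40 ms (= 2 * Tprop, Tprop = 20 ms)
Time until first ACK returns = Ttrans + RTT = 5 + 40 = 45 ms
Need W * Ttrans >= Ttrans + RTT  ->  W >= (Ttrans + RTT) / Ttrans
(Ttrans + RTT) / Ttrans = 45 / 5 = 9
W_min = ceil(9) = 9

9


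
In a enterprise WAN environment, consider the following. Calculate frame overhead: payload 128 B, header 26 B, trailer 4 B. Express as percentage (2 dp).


Given: payload = 128 B, header = 26 B, trailer = 4 B
Overhead bytes = header + trailer = 26 + 4 = 30
Total frame = payload + overhead = 128 + 30 = 158
Overhead % = 30 / 158 * 100 = 18.9873% -> 18.99% (2 dp)

18.99


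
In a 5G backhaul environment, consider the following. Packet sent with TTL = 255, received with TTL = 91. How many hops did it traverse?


Given: initial TTL = 255, received TTL = 91
Hops = initial TTL - received TTL
Hops = 255 - 91 = 164

164


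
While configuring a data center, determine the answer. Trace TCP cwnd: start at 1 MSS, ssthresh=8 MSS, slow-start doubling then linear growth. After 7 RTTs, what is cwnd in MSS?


RTT 0: cwnd = 1 MSS (initial)
RTT 1: cwnd = 2 MSS (slow start, doubled)
RTT 2: cwnd = 4 MSS (slow start, doubled)
RTT 3: cwnd = 8 MSS (slow start, doubled)
RTT 4: cwnd = 9 MSS (congestion avoidance, +1)
RTT 5: cwnd = 10 MSS (congestion avoidance, +1)
RTT 6: cwnd = 11 MSS (congestion avoidance, +1)
RTT 7: cwnd = 12 MSS (congestion avoidance, +1)

12


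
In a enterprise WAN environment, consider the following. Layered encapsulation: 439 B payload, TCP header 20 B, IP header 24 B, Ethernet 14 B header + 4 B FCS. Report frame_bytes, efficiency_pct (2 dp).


TCP segment = 439 + 20 = 459 B
IP packet = 459 + 24 = 483 B
Ethernet frame = 483 + 14 + 4 = 501 B
Efficiency = app / frame = 439 / 501 = 0.876248 = 87.6248% -> 87.62% (2 dp)

501, 87.62
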